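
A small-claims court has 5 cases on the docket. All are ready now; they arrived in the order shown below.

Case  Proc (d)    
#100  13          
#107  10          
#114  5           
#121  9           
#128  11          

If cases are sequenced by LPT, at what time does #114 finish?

48

LPT (decreasing processing time): #100 #128 #107 #121 #114.
#100: 0→13
#128: 13→24
#107: 24→34
#121: 34→43
#114: 43→48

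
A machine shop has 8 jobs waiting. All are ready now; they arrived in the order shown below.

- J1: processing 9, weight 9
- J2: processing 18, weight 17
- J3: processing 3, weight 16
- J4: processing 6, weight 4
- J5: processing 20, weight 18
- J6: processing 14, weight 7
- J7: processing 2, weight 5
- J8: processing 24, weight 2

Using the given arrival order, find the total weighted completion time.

FIFO (arrival order): J1 J2 J3 J4 J5 J6 J7 J8.
J1: finishes 9, weight 9, w·C = 81
J2: finishes 27, weight 17, w·C = 459
J3: finishes 30, weight 16, w·C = 480
J4: finishes 36, weight 4, w·C = 144
J5: finishes 56, weight 18, w·C = 1008
J6: finishes 70, weight 7, w·C = 490
J7: finishes 72, weight 5, w·C = 360
J8: finishes 96, weight 2, w·C = 192
Sum = 81+459+480+144+1008+490+360+192 = 3214.

3214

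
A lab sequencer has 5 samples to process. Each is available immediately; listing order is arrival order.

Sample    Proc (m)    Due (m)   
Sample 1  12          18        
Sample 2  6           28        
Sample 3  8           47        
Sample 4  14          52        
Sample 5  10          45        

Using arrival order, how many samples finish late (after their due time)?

1

FIFO (arrival order): Sample 1 Sample 2 Sample 3 Sample 4 Sample 5.
Sample 1: 0→12, due 18, tardiness 0
Sample 2: 12→18, due 28, tardiness 0
Sample 3: 18→26, due 47, tardiness 0
Sample 4: 26→40, due 52, tardiness 0
Sample 5: 40→50, due 45, tardiness 5
Late samples: 1.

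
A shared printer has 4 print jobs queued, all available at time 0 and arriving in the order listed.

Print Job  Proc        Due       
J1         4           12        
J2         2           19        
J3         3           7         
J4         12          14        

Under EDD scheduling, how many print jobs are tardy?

2

EDD (increasing due date): J3 J1 J4 J2.
J3: 0→3, due 7, tardiness 0
J1: 3→7, due 12, tardiness 0
J4: 7→19, due 14, tardiness 5
J2: 19→21, due 19, tardiness 2
Late print jobs: 2.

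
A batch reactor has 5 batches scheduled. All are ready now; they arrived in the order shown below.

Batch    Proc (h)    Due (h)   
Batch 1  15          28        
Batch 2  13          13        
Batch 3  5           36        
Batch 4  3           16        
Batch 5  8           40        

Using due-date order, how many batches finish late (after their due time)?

EDD (increasing due date): Batch 2 Batch 4 Batch 1 Batch 3 Batch 5.
Batch 2: 0→13, due 13, tardiness 0
Batch 4: 13→16, due 16, tardiness 0
Batch 1: 16→31, due 28, tardiness 3
Batch 3: 31→36, due 36, tardiness 0
Batch 5: 36→44, due 40, tardiness 4
Late batches: 2.

2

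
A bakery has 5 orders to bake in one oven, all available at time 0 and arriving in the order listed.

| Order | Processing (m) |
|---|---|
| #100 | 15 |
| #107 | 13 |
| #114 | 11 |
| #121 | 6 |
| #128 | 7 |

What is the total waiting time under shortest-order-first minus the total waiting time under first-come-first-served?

-47

SPT (increasing processing time): #121 #128 #114 #107 #100.
#121: waits 0, runs 0→6
#128: waits 6, runs 6→13
#114: waits 13, runs 13→24
#107: waits 24, runs 24→37
#100: waits 37, runs 37→52
Sum = 0+6+13+24+37 = 80.
FIFO (arrival order): #100 #107 #114 #121 #128.
#100: waits 0, runs 0→15
#107: waits 15, runs 15→28
#114: waits 28, runs 28→39
#121: waits 39, runs 39→45
#128: waits 45, runs 45→52
Sum = 0+15+28+39+45 = 127.
Difference = 80 − 127 = -47.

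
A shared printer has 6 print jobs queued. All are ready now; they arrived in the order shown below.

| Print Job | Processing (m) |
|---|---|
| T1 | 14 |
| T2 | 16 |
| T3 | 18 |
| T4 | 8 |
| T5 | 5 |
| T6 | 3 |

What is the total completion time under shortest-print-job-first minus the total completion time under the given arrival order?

SPT (increasing processing time): T6 T5 T4 T1 T2 T3.
T6: 0→3
T5: 3→8
T4: 8→16
T1: 16→30
T2: 30→46
T3: 46→64
Sum = 3+8+16+30+46+64 = 167.
FIFO (arrival order): T1 T2 T3 T4 T5 T6.
T1: 0→14
T2: 14→30
T3: 30→48
T4: 48→56
T5: 56→61
T6: 61→64
Sum = 14+30+48+56+61+64 = 273.
Difference = 167 − 273 = -106.

-106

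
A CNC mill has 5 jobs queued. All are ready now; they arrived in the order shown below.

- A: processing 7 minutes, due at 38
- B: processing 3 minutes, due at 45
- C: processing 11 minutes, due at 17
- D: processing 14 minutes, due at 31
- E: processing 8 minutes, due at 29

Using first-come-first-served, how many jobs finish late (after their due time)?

3

FIFO (arrival order): A B C D E.
A: 0→7, due 38, tardiness 0
B: 7→10, due 45, tardiness 0
C: 10→21, due 17, tardiness 4
D: 21→35, due 31, tardiness 4
E: 35→43, due 29, tardiness 14
Late jobs: 3.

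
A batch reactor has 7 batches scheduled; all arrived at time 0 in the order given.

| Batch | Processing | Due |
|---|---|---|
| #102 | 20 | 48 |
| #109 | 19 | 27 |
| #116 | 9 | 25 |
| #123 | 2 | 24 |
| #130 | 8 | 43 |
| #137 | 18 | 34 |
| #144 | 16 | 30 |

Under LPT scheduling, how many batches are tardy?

6

LPT (decreasing processing time): #102 #109 #137 #144 #116 #130 #123.
#102: 0→20, due 48, tardiness 0
#109: 20→39, due 27, tardiness 12
#137: 39→57, due 34, tardiness 23
#144: 57→73, due 30, tardiness 43
#116: 73→82, due 25, tardiness 57
#130: 82→90, due 43, tardiness 47
#123: 90→92, due 24, tardiness 68
Late batches: 6.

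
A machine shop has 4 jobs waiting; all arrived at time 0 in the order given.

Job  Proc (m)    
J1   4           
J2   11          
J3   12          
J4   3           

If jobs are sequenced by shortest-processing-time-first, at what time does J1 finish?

7

SPT (increasing processing time): J4 J1 J2 J3.
J4: 0→3
J1: 3→7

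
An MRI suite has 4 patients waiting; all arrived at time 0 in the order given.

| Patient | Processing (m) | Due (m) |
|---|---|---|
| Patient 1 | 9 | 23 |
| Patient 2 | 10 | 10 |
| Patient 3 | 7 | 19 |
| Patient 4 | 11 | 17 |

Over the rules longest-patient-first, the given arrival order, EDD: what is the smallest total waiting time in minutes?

54

LPT (decreasing processing time): Patient 4 Patient 2 Patient 1 Patient 3.
Patient 4: waits 0, runs 0→11
Patient 2: waits 11, runs 11→21
Patient 1: waits 21, runs 21→30
Patient 3: waits 30, runs 30→37
Sum = 0+11+21+30 = 62.
FIFO (arrival order): Patient 1 Patient 2 Patient 3 Patient 4.
Patient 1: waits 0, runs 0→9
Patient 2: waits 9, runs 9→19
Patient 3: waits 19, runs 19→26
Patient 4: waits 26, runs 26→37
Sum = 0+9+19+26 = 54.
EDD (increasing due date): Patient 2 Patient 4 Patient 3 Patient 1.
Patient 2: waits 0, runs 0→10
Patient 4: waits 10, runs 10→21
Patient 3: waits 21, runs 21→28
Patient 1: waits 28, runs 28→37
Sum = 0+10+21+28 = 59.
LPT 62, FIFO 54, EDD 59 → minimum 54.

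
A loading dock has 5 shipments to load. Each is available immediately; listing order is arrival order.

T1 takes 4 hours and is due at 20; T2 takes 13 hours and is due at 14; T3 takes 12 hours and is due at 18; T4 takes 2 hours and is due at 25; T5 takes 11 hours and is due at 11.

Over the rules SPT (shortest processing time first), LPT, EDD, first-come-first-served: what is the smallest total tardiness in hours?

45

SPT (increasing processing time): T4 T1 T5 T3 T2.
T4: 0→2, due 25, tardiness 0
T1: 2→6, due 20, tardiness 0
T5: 6→17, due 11, tardiness 6
T3: 17→29, due 18, tardiness 11
T2: 29→42, due 14, tardiness 28
Sum = 0+0+6+11+28 = 45.
LPT (decreasing processing time): T2 T3 T5 T1 T4.
T2: 0→13, due 14, tardiness 0
T3: 13→25, due 18, tardiness 7
T5: 25→36, due 11, tardiness 25
T1: 36→40, due 20, tardiness 20
T4: 40→42, due 25, tardiness 17
Sum = 0+7+25+20+17 = 69.
EDD (increasing due date): T5 T2 T3 T1 T4.
T5: 0→11, due 11, tardiness 0
T2: 11→24, due 14, tardiness 10
T3: 24→36, due 18, tardiness 18
T1: 36→40, due 20, tardiness 20
T4: 40→42, due 25, tardiness 17
Sum = 0+10+18+20+17 = 65.
FIFO (arrival order): T1 T2 T3 T4 T5.
T1: 0→4, due 20, tardiness 0
T2: 4→17, due 14, tardiness 3
T3: 17→29, due 18, tardiness 11
T4: 29→31, due 25, tardiness 6
T5: 31→42, due 11, tardiness 31
Sum = 0+3+11+6+31 = 51.
SPT 45, LPT 69, EDD 65, FIFO 51 → minimum 45.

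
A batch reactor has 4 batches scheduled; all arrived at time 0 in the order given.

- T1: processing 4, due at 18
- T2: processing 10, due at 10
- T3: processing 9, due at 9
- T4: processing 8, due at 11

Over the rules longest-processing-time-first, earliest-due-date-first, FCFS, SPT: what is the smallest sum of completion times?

68

LPT (decreasing processing time): T2 T3 T4 T1.
T2: 0→10
T3: 10→19
T4: 19→27
T1: 27→31
Sum = 10+19+27+31 = 87.
EDD (increasing due date): T3 T2 T4 T1.
T3: 0→9
T2: 9→19
T4: 19→27
T1: 27→31
Sum = 9+19+27+31 = 86.
FIFO (arrival order): T1 T2 T3 T4.
T1: 0→4
T2: 4→14
T3: 14→23
T4: 23→31
Sum = 4+14+23+31 = 72.
SPT (increasing processing time): T1 T4 T3 T2.
T1: 0→4
T4: 4→12
T3: 12→21
T2: 21→31
Sum = 4+12+21+31 = 68.
LPT 87, EDD 86, FIFO 72, SPT 68 → minimum 68.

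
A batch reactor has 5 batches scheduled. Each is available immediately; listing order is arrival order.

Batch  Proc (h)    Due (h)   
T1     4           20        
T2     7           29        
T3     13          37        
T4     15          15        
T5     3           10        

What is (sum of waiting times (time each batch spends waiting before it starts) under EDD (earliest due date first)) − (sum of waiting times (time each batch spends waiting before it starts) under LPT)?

-45

EDD (increasing due date): T5 T4 T1 T2 T3.
T5: waits 0, runs 0→3
T4: waits 3, runs 3→18
T1: waits 18, runs 18→22
T2: waits 22, runs 22→29
T3: waits 29, runs 29→42
Sum = 0+3+18+22+29 = 72.
LPT (decreasing processing time): T4 T3 T2 T1 T5.
T4: waits 0, runs 0→15
T3: waits 15, runs 15→28
T2: waits 28, runs 28→35
T1: waits 35, runs 35→39
T5: waits 39, runs 39→42
Sum = 0+15+28+35+39 = 117.
Difference = 72 − 117 = -45.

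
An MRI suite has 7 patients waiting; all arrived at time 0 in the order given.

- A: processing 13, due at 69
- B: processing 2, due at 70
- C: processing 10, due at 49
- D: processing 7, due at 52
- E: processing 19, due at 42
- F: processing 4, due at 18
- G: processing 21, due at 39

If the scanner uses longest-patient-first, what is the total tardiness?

LPT (decreasing processing time): G E A C D F B.
G: 0→21, due 39, tardiness 0
E: 21→40, due 42, tardiness 0
A: 40→53, due 69, tardiness 0
C: 53→63, due 49, tardiness 14
D: 63→70, due 52, tardiness 18
F: 70→74, due 18, tardiness 56
B: 74→76, due 70, tardiness 6
Sum = 0+0+0+14+18+56+6 = 94.

94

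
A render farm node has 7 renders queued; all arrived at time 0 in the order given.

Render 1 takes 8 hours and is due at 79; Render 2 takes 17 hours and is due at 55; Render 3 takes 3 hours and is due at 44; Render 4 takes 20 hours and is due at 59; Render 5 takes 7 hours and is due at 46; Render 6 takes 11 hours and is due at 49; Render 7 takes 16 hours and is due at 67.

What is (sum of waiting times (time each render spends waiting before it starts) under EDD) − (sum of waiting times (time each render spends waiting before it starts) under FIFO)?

EDD (increasing due date): Render 3 Render 5 Render 6 Render 2 Render 4 Render 7 Render 1.
Render 3: waits 0, runs 0→3
Render 5: waits 3, runs 3→10
Render 6: waits 10, runs 10→21
Render 2: waits 21, runs 21→38
Render 4: waits 38, runs 38→58
Render 7: waits 58, runs 58→74
Render 1: waits 74, runs 74→82
Sum = 0+3+10+21+38+58+74 = 204.
FIFO (arrival order): Render 1 Render 2 Render 3 Render 4 Render 5 Render 6 Render 7.
Render 1: waits 0, runs 0→8
Render 2: waits 8, runs 8→25
Render 3: waits 25, runs 25→28
Render 4: waits 28, runs 28→48
Render 5: waits 48, runs 48→55
Render 6: waits 55, runs 55→66
Render 7: waits 66, runs 66→82
Sum = 0+8+25+28+48+55+66 = 230.
Difference = 204 − 230 = -26.

-26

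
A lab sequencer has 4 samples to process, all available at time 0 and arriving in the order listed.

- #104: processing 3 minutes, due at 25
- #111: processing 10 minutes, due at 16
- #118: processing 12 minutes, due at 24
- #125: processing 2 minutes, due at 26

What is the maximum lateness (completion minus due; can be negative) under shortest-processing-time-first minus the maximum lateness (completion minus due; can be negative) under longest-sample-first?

-3

SPT (increasing processing time): #125 #104 #111 #118.
#125: 0→2, due 26, lateness -24
#104: 2→5, due 25, lateness -20
#111: 5→15, due 16, lateness -1
#118: 15→27, due 24, lateness 3
Maximum = 3.
LPT (decreasing processing time): #118 #111 #104 #125.
#118: 0→12, due 24, lateness -12
#111: 12→22, due 16, lateness 6
#104: 22→25, due 25, lateness 0
#125: 25→27, due 26, lateness 1
Maximum = 6.
Difference = 3 − 6 = -3.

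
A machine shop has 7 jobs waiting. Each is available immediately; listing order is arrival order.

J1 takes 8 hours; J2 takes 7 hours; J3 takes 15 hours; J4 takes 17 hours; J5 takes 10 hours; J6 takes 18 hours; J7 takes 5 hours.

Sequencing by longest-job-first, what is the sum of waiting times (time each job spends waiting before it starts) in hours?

LPT (decreasing processing time): J6 J4 J3 J5 J1 J2 J7.
J6: waits 0, runs 0→18
J4: waits 18, runs 18→35
J3: waits 35, runs 35→50
J5: waits 50, runs 50→60
J1: waits 60, runs 60→68
J2: waits 68, runs 68→75
J7: waits 75, runs 75→80
Sum = 0+18+35+50+60+68+75 = 306.

306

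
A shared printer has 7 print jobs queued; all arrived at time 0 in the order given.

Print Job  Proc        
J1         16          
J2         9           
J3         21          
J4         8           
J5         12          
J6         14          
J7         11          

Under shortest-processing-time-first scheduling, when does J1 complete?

SPT (increasing processing time): J4 J2 J7 J5 J6 J1 J3.
J4: 0→8
J2: 8→17
J7: 17→28
J5: 28→40
J6: 40→54
J1: 54→70

70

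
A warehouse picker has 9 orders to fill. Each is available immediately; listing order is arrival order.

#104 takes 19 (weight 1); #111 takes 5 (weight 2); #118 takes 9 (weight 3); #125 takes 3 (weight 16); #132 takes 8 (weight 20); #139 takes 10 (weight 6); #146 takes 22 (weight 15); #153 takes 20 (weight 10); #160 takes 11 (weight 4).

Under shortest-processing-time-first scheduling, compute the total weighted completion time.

SPT (increasing processing time): #125 #111 #132 #118 #139 #160 #104 #153 #146.
#125: finishes 3, weight 16, w·C = 48
#111: finishes 8, weight 2, w·C = 16
#132: finishes 16, weight 20, w·C = 320
#118: finishes 25, weight 3, w·C = 75
#139: finishes 35, weight 6, w·C = 210
#160: finishes 46, weight 4, w·C = 184
#104: finishes 65, weight 1, w·C = 65
#153: finishes 85, weight 10, w·C = 850
#146: finishes 107, weight 15, w·C = 1605
Sum = 48+16+320+75+210+184+65+850+1605 = 3373.

3373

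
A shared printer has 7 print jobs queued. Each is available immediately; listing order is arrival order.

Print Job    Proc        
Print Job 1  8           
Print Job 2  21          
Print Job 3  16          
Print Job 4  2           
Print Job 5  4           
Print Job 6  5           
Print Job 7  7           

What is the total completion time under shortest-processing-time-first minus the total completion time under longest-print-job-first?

SPT (increasing processing time): Print Job 4 Print Job 5 Print Job 6 Print Job 7 Print Job 1 Print Job 3 Print Job 2.
Print Job 4: 0→2
Print Job 5: 2→6
Print Job 6: 6→11
Print Job 7: 11→18
Print Job 1: 18→26
Print Job 3: 26→42
Print Job 2: 42→63
Sum = 2+6+11+18+26+42+63 = 168.
LPT (decreasing processing time): Print Job 2 Print Job 3 Print Job 1 Print Job 7 Print Job 6 Print Job 5 Print Job 4.
Print Job 2: 0→21
Print Job 3: 21→37
Print Job 1: 37→45
Print Job 7: 45→52
Print Job 6: 52→57
Print Job 5: 57→61
Print Job 4: 61→63
Sum = 21+37+45+52+57+61+63 = 336.
Difference = 168 − 336 = -168.

-168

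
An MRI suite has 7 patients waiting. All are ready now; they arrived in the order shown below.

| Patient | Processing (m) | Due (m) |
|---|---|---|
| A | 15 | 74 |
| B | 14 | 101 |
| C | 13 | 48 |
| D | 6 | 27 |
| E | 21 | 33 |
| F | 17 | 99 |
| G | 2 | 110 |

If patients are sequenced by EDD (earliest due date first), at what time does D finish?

EDD (increasing due date): D E C A F B G.
D: 0→6

6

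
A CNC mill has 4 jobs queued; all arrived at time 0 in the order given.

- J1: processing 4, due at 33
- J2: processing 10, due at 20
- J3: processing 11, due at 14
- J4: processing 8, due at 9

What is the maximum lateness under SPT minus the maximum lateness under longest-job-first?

-1

SPT (increasing processing time): J1 J4 J2 J3.
J1: 0→4, due 33, lateness -29
J4: 4→12, due 9, lateness 3
J2: 12→22, due 20, lateness 2
J3: 22→33, due 14, lateness 19
Maximum = 19.
LPT (decreasing processing time): J3 J2 J4 J1.
J3: 0→11, due 14, lateness -3
J2: 11→21, due 20, lateness 1
J4: 21→29, due 9, lateness 20
J1: 29→33, due 33, lateness 0
Maximum = 20.
Difference = 19 − 20 = -1.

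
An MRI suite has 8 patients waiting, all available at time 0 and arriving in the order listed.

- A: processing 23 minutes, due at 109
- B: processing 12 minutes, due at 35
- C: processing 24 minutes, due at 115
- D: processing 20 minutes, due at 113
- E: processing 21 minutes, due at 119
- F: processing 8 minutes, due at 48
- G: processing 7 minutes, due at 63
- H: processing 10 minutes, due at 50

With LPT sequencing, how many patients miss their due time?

4

LPT (decreasing processing time): C A E D B H F G.
C: 0→24, due 115, tardiness 0
A: 24→47, due 109, tardiness 0
E: 47→68, due 119, tardiness 0
D: 68→88, due 113, tardiness 0
B: 88→100, due 35, tardiness 65
H: 100→110, due 50, tardiness 60
F: 110→118, due 48, tardiness 70
G: 118→125, due 63, tardiness 62
Late patients: 4.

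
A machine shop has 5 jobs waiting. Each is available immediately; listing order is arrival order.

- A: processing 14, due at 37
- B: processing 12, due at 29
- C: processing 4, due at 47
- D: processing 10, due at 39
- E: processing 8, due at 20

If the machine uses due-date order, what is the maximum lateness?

EDD (increasing due date): E B A D C.
E: 0→8, due 20, lateness -12
B: 8→20, due 29, lateness -9
A: 20→34, due 37, lateness -3
D: 34→44, due 39, lateness 5
C: 44→48, due 47, lateness 1
Maximum = 5.

5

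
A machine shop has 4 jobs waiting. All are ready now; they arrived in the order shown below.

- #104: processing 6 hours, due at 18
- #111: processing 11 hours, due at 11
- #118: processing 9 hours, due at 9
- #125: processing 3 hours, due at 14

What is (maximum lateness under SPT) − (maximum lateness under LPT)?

SPT (increasing processing time): #125 #104 #118 #111.
#125: 0→3, due 14, lateness -11
#104: 3→9, due 18, lateness -9
#118: 9→18, due 9, lateness 9
#111: 18→29, due 11, lateness 18
Maximum = 18.
LPT (decreasing processing time): #111 #118 #104 #125.
#111: 0→11, due 11, lateness 0
#118: 11→20, due 9, lateness 11
#104: 20→26, due 18, lateness 8
#125: 26→29, due 14, lateness 15
Maximum = 15.
Difference = 18 − 15 = 3.

3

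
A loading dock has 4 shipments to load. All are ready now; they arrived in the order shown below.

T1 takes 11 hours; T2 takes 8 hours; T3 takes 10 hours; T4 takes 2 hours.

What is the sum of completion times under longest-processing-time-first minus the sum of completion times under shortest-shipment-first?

29

LPT (decreasing processing time): T1 T3 T2 T4.
T1: 0→11
T3: 11→21
T2: 21→29
T4: 29→31
Sum = 11+21+29+31 = 92.
SPT (increasing processing time): T4 T2 T3 T1.
T4: 0→2
T2: 2→10
T3: 10→20
T1: 20→31
Sum = 2+10+20+31 = 63.
Difference = 92 − 63 = 29.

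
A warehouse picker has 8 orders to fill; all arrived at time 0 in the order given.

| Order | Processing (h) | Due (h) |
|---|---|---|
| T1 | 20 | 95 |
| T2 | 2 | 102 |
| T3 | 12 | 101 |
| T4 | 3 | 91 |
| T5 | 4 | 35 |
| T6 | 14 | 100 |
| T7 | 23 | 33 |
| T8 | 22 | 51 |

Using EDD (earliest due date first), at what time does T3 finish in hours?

EDD (increasing due date): T7 T5 T8 T4 T1 T6 T3 T2.
T7: 0→23
T5: 23→27
T8: 27→49
T4: 49→52
T1: 52→72
T6: 72→86
T3: 86→98

98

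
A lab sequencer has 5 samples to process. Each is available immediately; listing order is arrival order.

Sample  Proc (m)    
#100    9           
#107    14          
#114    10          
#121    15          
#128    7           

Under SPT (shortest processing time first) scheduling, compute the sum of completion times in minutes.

SPT (increasing processing time): #128 #100 #114 #107 #121.
#128: 0→7
#100: 7→16
#114: 16→26
#107: 26→40
#121: 40→55
Sum = 7+16+26+40+55 = 144.

144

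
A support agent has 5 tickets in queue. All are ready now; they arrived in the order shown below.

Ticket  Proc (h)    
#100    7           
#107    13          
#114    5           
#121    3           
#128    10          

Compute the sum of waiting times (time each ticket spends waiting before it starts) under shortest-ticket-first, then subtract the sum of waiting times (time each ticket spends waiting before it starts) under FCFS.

-29

SPT (increasing processing time): #121 #114 #100 #128 #107.
#121: waits 0, runs 0→3
#114: waits 3, runs 3→8
#100: waits 8, runs 8→15
#128: waits 15, runs 15→25
#107: waits 25, runs 25→38
Sum = 0+3+8+15+25 = 51.
FIFO (arrival order): #100 #107 #114 #121 #128.
#100: waits 0, runs 0→7
#107: waits 7, runs 7→20
#114: waits 20, runs 20→25
#121: waits 25, runs 25→28
#128: waits 28, runs 28→38
Sum = 0+7+20+25+28 = 80.
Difference = 51 − 80 = -29.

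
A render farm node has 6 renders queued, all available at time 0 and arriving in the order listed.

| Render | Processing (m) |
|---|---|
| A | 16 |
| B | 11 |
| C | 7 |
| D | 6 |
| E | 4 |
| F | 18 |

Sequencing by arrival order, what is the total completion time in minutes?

223

FIFO (arrival order): A B C D E F.
A: 0→16
B: 16→27
C: 27→34
D: 34→40
E: 40→44
F: 44→62
Sum = 16+27+34+40+44+62 = 223.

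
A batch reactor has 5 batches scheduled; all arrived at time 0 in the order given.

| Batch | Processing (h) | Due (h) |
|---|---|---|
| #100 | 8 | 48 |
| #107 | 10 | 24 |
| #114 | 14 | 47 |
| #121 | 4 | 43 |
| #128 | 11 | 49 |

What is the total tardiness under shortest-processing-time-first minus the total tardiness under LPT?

SPT (increasing processing time): #121 #100 #107 #128 #114.
#121: 0→4, due 43, tardiness 0
#100: 4→12, due 48, tardiness 0
#107: 12→22, due 24, tardiness 0
#128: 22→33, due 49, tardiness 0
#114: 33→47, due 47, tardiness 0
Sum = 0+0+0+0+0 = 0.
LPT (decreasing processing time): #114 #128 #107 #100 #121.
#114: 0→14, due 47, tardiness 0
#128: 14→25, due 49, tardiness 0
#107: 25→35, due 24, tardiness 11
#100: 35→43, due 48, tardiness 0
#121: 43→47, due 43, tardiness 4
Sum = 0+0+11+0+4 = 15.
Difference = 0 − 15 = -15.

-15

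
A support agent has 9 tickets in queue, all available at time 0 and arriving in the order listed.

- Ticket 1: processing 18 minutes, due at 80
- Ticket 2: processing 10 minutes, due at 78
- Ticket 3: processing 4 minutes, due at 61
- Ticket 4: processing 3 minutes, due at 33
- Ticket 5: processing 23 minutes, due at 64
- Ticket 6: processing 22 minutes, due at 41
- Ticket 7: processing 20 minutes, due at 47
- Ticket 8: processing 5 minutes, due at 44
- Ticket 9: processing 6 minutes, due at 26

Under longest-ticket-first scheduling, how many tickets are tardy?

LPT (decreasing processing time): Ticket 5 Ticket 6 Ticket 7 Ticket 1 Ticket 2 Ticket 9 Ticket 8 Ticket 3 Ticket 4.
Ticket 5: 0→23, due 64, tardiness 0
Ticket 6: 23→45, due 41, tardiness 4
Ticket 7: 45→65, due 47, tardiness 18
Ticket 1: 65→83, due 80, tardiness 3
Ticket 2: 83→93, due 78, tardiness 15
Ticket 9: 93→99, due 26, tardiness 73
Ticket 8: 99→104, due 44, tardiness 60
Ticket 3: 104→108, due 61, tardiness 47
Ticket 4: 108→111, due 33, tardiness 78
Late tickets: 8.

8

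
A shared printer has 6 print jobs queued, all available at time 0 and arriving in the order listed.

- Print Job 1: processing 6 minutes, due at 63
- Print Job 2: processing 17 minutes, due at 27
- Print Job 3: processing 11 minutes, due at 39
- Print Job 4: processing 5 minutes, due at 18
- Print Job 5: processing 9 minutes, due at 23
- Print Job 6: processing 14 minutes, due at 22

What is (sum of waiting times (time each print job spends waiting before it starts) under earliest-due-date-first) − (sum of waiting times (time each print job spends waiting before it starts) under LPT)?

EDD (increasing due date): Print Job 4 Print Job 6 Print Job 5 Print Job 2 Print Job 3 Print Job 1.
Print Job 4: waits 0, runs 0→5
Print Job 6: waits 5, runs 5→19
Print Job 5: waits 19, runs 19→28
Print Job 2: waits 28, runs 28→45
Print Job 3: waits 45, runs 45→56
Print Job 1: waits 56, runs 56→62
Sum = 0+5+19+28+45+56 = 153.
LPT (decreasing processing time): Print Job 2 Print Job 6 Print Job 3 Print Job 5 Print Job 1 Print Job 4.
Print Job 2: waits 0, runs 0→17
Print Job 6: waits 17, runs 17→31
Print Job 3: waits 31, runs 31→42
Print Job 5: waits 42, runs 42→51
Print Job 1: waits 51, runs 51→57
Print Job 4: waits 57, runs 57→62
Sum = 0+17+31+42+51+57 = 198.
Difference = 153 − 198 = -45.

-45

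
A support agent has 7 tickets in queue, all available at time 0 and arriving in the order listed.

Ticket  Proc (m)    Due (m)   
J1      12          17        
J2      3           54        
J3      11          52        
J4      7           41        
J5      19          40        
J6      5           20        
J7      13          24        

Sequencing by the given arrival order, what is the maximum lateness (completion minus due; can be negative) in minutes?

FIFO (arrival order): J1 J2 J3 J4 J5 J6 J7.
J1: 0→12, due 17, lateness -5
J2: 12→15, due 54, lateness -39
J3: 15→26, due 52, lateness -26
J4: 26→33, due 41, lateness -8
J5: 33→52, due 40, lateness 12
J6: 52→57, due 20, lateness 37
J7: 57→70, due 24, lateness 46
Maximum = 46.

46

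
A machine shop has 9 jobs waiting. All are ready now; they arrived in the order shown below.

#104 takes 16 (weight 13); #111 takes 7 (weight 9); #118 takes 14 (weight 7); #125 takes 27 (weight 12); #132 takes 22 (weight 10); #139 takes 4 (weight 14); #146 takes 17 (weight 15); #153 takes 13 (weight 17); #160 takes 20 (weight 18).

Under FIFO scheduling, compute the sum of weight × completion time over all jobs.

9727

FIFO (arrival order): #104 #111 #118 #125 #132 #139 #146 #153 #160.
#104: finishes 16, weight 13, w·C = 208
#111: finishes 23, weight 9, w·C = 207
#118: finishes 37, weight 7, w·C = 259
#125: finishes 64, weight 12, w·C = 768
#132: finishes 86, weight 10, w·C = 860
#139: finishes 90, weight 14, w·C = 1260
#146: finishes 107, weight 15, w·C = 1605
#153: finishes 120, weight 17, w·C = 2040
#160: finishes 140, weight 18, w·C = 2520
Sum = 208+207+259+768+860+1260+1605+2040+2520 = 9727.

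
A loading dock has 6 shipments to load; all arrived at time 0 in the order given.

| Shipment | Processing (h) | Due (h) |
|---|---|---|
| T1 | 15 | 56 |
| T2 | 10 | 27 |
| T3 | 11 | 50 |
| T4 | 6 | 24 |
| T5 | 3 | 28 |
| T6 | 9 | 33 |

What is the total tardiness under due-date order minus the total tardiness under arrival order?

EDD (increasing due date): T4 T2 T5 T6 T3 T1.
T4: 0→6, due 24, tardiness 0
T2: 6→16, due 27, tardiness 0
T5: 16→19, due 28, tardiness 0
T6: 19→28, due 33, tardiness 0
T3: 28→39, due 50, tardiness 0
T1: 39→54, due 56, tardiness 0
Sum = 0+0+0+0+0+0 = 0.
FIFO (arrival order): T1 T2 T3 T4 T5 T6.
T1: 0→15, due 56, tardiness 0
T2: 15→25, due 27, tardiness 0
T3: 25→36, due 50, tardiness 0
T4: 36→42, due 24, tardiness 18
T5: 42→45, due 28, tardiness 17
T6: 45→54, due 33, tardiness 21
Sum = 0+0+0+18+17+21 = 56.
Difference = 0 − 56 = -56.

-56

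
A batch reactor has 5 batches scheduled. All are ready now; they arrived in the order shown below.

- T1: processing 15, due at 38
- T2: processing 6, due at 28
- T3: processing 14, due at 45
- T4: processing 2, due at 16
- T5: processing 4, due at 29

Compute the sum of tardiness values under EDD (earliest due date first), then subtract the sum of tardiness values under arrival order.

EDD (increasing due date): T4 T2 T5 T1 T3.
T4: 0→2, due 16, tardiness 0
T2: 2→8, due 28, tardiness 0
T5: 8→12, due 29, tardiness 0
T1: 12→27, due 38, tardiness 0
T3: 27→41, due 45, tardiness 0
Sum = 0+0+0+0+0 = 0.
FIFO (arrival order): T1 T2 T3 T4 T5.
T1: 0→15, due 38, tardiness 0
T2: 15→21, due 28, tardiness 0
T3: 21→35, due 45, tardiness 0
T4: 35→37, due 16, tardiness 21
T5: 37→41, due 29, tardiness 12
Sum = 0+0+0+21+12 = 33.
Difference = 0 − 33 = -33.

-33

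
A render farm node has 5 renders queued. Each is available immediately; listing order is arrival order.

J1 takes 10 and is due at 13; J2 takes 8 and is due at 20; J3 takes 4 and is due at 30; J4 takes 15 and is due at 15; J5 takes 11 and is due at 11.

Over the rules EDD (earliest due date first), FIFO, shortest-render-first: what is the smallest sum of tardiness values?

59

EDD (increasing due date): J5 J1 J4 J2 J3.
J5: 0→11, due 11, tardiness 0
J1: 11→21, due 13, tardiness 8
J4: 21→36, due 15, tardiness 21
J2: 36→44, due 20, tardiness 24
J3: 44→48, due 30, tardiness 18
Sum = 0+8+21+24+18 = 71.
FIFO (arrival order): J1 J2 J3 J4 J5.
J1: 0→10, due 13, tardiness 0
J2: 10→18, due 20, tardiness 0
J3: 18→22, due 30, tardiness 0
J4: 22→37, due 15, tardiness 22
J5: 37→48, due 11, tardiness 37
Sum = 0+0+0+22+37 = 59.
SPT (increasing processing time): J3 J2 J1 J5 J4.
J3: 0→4, due 30, tardiness 0
J2: 4→12, due 20, tardiness 0
J1: 12→22, due 13, tardiness 9
J5: 22→33, due 11, tardiness 22
J4: 33→48, due 15, tardiness 33
Sum = 0+0+9+22+33 = 64.
EDD 71, FIFO 59, SPT 64 → minimum 59.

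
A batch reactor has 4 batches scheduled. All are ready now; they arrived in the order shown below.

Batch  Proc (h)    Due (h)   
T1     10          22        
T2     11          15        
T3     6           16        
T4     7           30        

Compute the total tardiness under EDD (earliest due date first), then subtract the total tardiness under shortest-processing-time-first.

-10

EDD (increasing due date): T2 T3 T1 T4.
T2: 0→11, due 15, tardiness 0
T3: 11→17, due 16, tardiness 1
T1: 17→27, due 22, tardiness 5
T4: 27→34, due 30, tardiness 4
Sum = 0+1+5+4 = 10.
SPT (increasing processing time): T3 T4 T1 T2.
T3: 0→6, due 16, tardiness 0
T4: 6→13, due 30, tardiness 0
T1: 13→23, due 22, tardiness 1
T2: 23→34, due 15, tardiness 19
Sum = 0+0+1+19 = 20.
Difference = 10 − 20 = -10.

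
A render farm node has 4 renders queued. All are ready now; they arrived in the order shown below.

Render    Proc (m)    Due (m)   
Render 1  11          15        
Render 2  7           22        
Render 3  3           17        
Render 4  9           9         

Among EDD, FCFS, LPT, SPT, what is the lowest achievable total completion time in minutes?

62

EDD (increasing due date): Render 4 Render 1 Render 3 Render 2.
Render 4: 0→9
Render 1: 9→20
Render 3: 20→23
Render 2: 23→30
Sum = 9+20+23+30 = 82.
FIFO (arrival order): Render 1 Render 2 Render 3 Render 4.
Render 1: 0→11
Render 2: 11→18
Render 3: 18→21
Render 4: 21→30
Sum = 11+18+21+30 = 80.
LPT (decreasing processing time): Render 1 Render 4 Render 2 Render 3.
Render 1: 0→11
Render 4: 11→20
Render 2: 20→27
Render 3: 27→30
Sum = 11+20+27+30 = 88.
SPT (increasing processing time): Render 3 Render 2 Render 4 Render 1.
Render 3: 0→3
Render 2: 3→10
Render 4: 10→19
Render 1: 19→30
Sum = 3+10+19+30 = 62.
EDD 82, FIFO 80, LPT 88, SPT 62 → minimum 62.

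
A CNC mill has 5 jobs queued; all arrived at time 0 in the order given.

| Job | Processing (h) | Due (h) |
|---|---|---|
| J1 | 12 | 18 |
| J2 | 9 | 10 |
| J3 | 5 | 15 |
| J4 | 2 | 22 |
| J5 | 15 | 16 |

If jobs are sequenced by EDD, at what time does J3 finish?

14

EDD (increasing due date): J2 J3 J5 J1 J4.
J2: 0→9
J3: 9→14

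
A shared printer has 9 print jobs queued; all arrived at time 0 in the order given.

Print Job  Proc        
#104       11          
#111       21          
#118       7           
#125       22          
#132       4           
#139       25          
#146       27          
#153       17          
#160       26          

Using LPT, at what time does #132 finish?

LPT (decreasing processing time): #146 #160 #139 #125 #111 #153 #104 #118 #132.
#146: 0→27
#160: 27→53
#139: 53→78
#125: 78→100
#111: 100→121
#153: 121→138
#104: 138→149
#118: 149→156
#132: 156→160

160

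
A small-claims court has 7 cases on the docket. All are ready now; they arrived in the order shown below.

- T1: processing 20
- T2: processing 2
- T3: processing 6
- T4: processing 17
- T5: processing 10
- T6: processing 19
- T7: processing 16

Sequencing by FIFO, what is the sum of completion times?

334

FIFO (arrival order): T1 T2 T3 T4 T5 T6 T7.
T1: 0→20
T2: 20→22
T3: 22→28
T4: 28→45
T5: 45→55
T6: 55→74
T7: 74→90
Sum = 20+22+28+45+55+74+90 = 334.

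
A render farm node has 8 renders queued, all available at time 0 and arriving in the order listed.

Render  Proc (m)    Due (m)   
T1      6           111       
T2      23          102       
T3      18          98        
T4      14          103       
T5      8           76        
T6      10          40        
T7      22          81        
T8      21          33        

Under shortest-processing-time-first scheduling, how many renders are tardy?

SPT (increasing processing time): T1 T5 T6 T4 T3 T8 T7 T2.
T1: 0→6, due 111, tardiness 0
T5: 6→14, due 76, tardiness 0
T6: 14→24, due 40, tardiness 0
T4: 24→38, due 103, tardiness 0
T3: 38→56, due 98, tardiness 0
T8: 56→77, due 33, tardiness 44
T7: 77→99, due 81, tardiness 18
T2: 99→122, due 102, tardiness 20
Late renders: 3.

3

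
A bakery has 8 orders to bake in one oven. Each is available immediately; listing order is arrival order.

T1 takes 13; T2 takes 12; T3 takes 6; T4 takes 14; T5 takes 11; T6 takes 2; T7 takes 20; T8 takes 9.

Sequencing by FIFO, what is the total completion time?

FIFO (arrival order): T1 T2 T3 T4 T5 T6 T7 T8.
T1: 0→13
T2: 13→25
T3: 25→31
T4: 31→45
T5: 45→56
T6: 56→58
T7: 58→78
T8: 78→87
Sum = 13+25+31+45+56+58+78+87 = 393.

393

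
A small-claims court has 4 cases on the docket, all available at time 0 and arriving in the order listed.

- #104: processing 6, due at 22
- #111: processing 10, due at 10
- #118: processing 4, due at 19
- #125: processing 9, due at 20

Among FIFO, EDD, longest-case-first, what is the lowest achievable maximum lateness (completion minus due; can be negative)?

7

FIFO (arrival order): #104 #111 #118 #125.
#104: 0→6, due 22, lateness -16
#111: 6→16, due 10, lateness 6
#118: 16→20, due 19, lateness 1
#125: 20→29, due 20, lateness 9
Maximum = 9.
EDD (increasing due date): #111 #118 #125 #104.
#111: 0→10, due 10, lateness 0
#118: 10→14, due 19, lateness -5
#125: 14→23, due 20, lateness 3
#104: 23→29, due 22, lateness 7
Maximum = 7.
LPT (decreasing processing time): #111 #125 #104 #118.
#111: 0→10, due 10, lateness 0
#125: 10→19, due 20, lateness -1
#104: 19→25, due 22, lateness 3
#118: 25→29, due 19, lateness 10
Maximum = 10.
FIFO 9, EDD 7, LPT 10 → minimum 7.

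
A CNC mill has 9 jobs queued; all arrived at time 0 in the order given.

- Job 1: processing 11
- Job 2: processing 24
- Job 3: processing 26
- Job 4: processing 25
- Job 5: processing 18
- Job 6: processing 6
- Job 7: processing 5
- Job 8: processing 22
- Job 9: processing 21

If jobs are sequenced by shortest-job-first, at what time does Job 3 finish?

158

SPT (increasing processing time): Job 7 Job 6 Job 1 Job 5 Job 9 Job 8 Job 2 Job 4 Job 3.
Job 7: 0→5
Job 6: 5→11
Job 1: 11→22
Job 5: 22→40
Job 9: 40→61
Job 8: 61→83
Job 2: 83→107
Job 4: 107→132
Job 3: 132→158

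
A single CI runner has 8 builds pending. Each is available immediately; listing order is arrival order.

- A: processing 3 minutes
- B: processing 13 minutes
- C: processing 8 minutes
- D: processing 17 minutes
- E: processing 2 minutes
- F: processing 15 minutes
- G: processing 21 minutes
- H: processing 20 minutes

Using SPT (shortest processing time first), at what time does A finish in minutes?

5

SPT (increasing processing time): E A C B F D H G.
E: 0→2
A: 2→5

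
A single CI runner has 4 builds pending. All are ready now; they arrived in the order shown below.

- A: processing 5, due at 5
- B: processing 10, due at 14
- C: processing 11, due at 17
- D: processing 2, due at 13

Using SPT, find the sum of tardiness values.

SPT (increasing processing time): D A B C.
D: 0→2, due 13, tardiness 0
A: 2→7, due 5, tardiness 2
B: 7→17, due 14, tardiness 3
C: 17→28, due 17, tardiness 11
Sum = 0+2+3+11 = 16.

16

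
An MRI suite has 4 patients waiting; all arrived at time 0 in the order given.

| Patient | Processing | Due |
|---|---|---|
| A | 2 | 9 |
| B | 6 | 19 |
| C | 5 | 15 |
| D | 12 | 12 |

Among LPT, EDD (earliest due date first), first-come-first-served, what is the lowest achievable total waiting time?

LPT (decreasing processing time): D B C A.
D: waits 0, runs 0→12
B: waits 12, runs 12→18
C: waits 18, runs 18→23
A: waits 23, runs 23→25
Sum = 0+12+18+23 = 53.
EDD (increasing due date): A D C B.
A: waits 0, runs 0→2
D: waits 2, runs 2→14
C: waits 14, runs 14→19
B: waits 19, runs 19→25
Sum = 0+2+14+19 = 35.
FIFO (arrival order): A B C D.
A: waits 0, runs 0→2
B: waits 2, runs 2→8
C: waits 8, runs 8→13
D: waits 13, runs 13→25
Sum = 0+2+8+13 = 23.
LPT 53, EDD 35, FIFO 23 → minimum 23.

23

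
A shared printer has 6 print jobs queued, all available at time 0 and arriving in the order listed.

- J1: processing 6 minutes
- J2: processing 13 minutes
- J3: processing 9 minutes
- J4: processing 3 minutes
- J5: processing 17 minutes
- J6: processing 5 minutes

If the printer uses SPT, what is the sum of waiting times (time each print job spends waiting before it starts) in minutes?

SPT (increasing processing time): J4 J6 J1 J3 J2 J5.
J4: waits 0, runs 0→3
J6: waits 3, runs 3→8
J1: waits 8, runs 8→14
J3: waits 14, runs 14→23
J2: waits 23, runs 23→36
J5: waits 36, runs 36→53
Sum = 0+3+8+14+23+36 = 84.

84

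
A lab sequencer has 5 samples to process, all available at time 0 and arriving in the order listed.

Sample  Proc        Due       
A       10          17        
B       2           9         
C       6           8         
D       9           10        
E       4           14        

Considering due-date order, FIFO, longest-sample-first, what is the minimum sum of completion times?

83

EDD (increasing due date): C B D E A.
C: 0→6
B: 6→8
D: 8→17
E: 17→21
A: 21→31
Sum = 6+8+17+21+31 = 83.
FIFO (arrival order): A B C D E.
A: 0→10
B: 10→12
C: 12→18
D: 18→27
E: 27→31
Sum = 10+12+18+27+31 = 98.
LPT (decreasing processing time): A D C E B.
A: 0→10
D: 10→19
C: 19→25
E: 25→29
B: 29→31
Sum = 10+19+25+29+31 = 114.
EDD 83, FIFO 98, LPT 114 → minimum 83.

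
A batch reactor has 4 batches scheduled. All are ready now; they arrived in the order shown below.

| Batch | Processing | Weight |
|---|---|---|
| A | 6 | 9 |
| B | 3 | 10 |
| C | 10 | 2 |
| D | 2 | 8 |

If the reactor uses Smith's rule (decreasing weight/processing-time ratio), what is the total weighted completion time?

207

WSPT (decreasing weight/processing-time ratio): D B A C.
D: finishes 2, weight 8, w·C = 16
B: finishes 5, weight 10, w·C = 50
A: finishes 11, weight 9, w·C = 99
C: finishes 21, weight 2, w·C = 42
Sum = 16+50+99+42 = 207.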